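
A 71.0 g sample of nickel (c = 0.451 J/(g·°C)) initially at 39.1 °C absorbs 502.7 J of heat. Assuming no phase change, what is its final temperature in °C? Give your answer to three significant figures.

T_f = 54.8 °C

ΔT = q / (m c) = 502.7 / (71.0 × 0.451) = 15.70 °C
T_f = 39.1 + 15.70 = 54.80 °C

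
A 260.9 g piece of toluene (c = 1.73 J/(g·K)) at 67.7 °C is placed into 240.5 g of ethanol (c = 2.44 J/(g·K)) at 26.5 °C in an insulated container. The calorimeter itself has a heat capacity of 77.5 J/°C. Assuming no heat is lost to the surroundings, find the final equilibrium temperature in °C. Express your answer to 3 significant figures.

T_f = 43.2 °C

Heat lost by toluene = heat gained by ethanol + calorimeter.
(260.9)(1.73)(67.7 − T) = [(240.5)(2.44) + 77.5](T − 26.5)
451.357 (67.7 − T) = 664.32 (T − 26.5)
30557 − 451.357 T = 664.32 T − 17604
48161 = 1115.677 T
T = 43.17 °C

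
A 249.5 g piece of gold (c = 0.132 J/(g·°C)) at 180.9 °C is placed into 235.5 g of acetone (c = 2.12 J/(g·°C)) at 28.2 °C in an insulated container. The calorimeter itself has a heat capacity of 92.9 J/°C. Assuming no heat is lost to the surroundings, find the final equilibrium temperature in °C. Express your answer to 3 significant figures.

Heat lost by gold = heat gained by acetone + calorimeter.
(249.5)(0.132)(180.9 − T) = [(235.5)(2.12) + 92.9](T − 28.2)
32.934 (180.9 − T) = 592.16 (T − 28.2)
5957.8 − 32.934 T = 592.16 T − 16699
22656.8 = 625.094 T
T = 36.245 °C

T_f = 36.2 °C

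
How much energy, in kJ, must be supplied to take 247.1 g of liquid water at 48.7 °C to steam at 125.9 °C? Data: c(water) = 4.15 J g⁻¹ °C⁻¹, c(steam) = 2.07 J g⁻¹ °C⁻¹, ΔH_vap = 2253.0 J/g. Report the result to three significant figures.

q1 (heat water 48.7→100.0 °C): 247.1 × 4.15 × 51.3 = 52606 J
q2 (vaporize at 100 °C): 247.1 × 2253.0 = 556716 J
q3 (heat steam 100.0→125.9 °C): 247.1 × 2.07 × 25.9 = 13248 J
Total: 52606 + 556716 + 13248 = 622570 J = 623 kJ

q = 623 kJ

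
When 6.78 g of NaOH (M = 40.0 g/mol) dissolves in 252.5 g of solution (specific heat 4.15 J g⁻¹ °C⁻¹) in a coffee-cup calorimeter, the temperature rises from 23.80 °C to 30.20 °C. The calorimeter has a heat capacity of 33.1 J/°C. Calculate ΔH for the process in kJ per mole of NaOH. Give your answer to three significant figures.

|ΔT| = |30.20 − 23.80| = 6.40 °C
|q_surr| = (252.5 × 4.15 + 33.1) × 6.40 = 1080.975 × 6.40 = 6918 J
n(NaOH) = 6.78 / 40.0 = 0.1695 mol
Temperature rose, so q_rxn = −|q_surr| = -6.918 kJ
ΔH = q_rxn / n = -40.81 kJ/mol

ΔH = -40.8 kJ/mol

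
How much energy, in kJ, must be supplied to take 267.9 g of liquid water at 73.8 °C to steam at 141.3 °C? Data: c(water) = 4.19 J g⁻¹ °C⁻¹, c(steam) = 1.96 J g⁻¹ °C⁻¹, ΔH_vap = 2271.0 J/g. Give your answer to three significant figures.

q1 (heat water 73.8→100.0 °C): 267.9 × 4.19 × 26.2 = 29410 J
q2 (vaporize at 100 °C): 267.9 × 2271.0 = 608401 J
q3 (heat steam 100.0→141.3 °C): 267.9 × 1.96 × 41.3 = 21686 J
Total: 29410 + 608401 + 21686 = 659497 J = 659 kJ

q = 659 kJ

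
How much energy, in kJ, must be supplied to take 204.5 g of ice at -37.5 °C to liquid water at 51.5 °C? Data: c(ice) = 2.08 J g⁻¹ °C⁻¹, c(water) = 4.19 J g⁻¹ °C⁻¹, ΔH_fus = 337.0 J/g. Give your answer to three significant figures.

q1 (heat ice -37.5→0.0 °C): 204.5 × 2.08 × 37.5 = 15951 J
q2 (melt at 0 °C): 204.5 × 337.0 = 68917 J
q3 (heat water 0.0→51.5 °C): 204.5 × 4.19 × 51.5 = 44128 J
Total: 15951 + 68917 + 44128 = 128996 J = 129 kJ

q = 129 kJ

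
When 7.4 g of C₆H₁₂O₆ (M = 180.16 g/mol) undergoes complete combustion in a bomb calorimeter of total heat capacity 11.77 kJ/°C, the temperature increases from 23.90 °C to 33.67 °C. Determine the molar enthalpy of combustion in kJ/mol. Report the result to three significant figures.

ΔH = -2800 kJ/mol

ΔT = 33.67 − 23.90 = 9.77 °C
q_cal = C_cal × ΔT = 11.77 × 9.77 = 114.9929 kJ
n = 7.4 / 180.16 = 0.04107 mol
q_rxn = −q_cal = -114.9929 kJ
ΔH = -114.9929 / 0.04107 = -2800 kJ/mol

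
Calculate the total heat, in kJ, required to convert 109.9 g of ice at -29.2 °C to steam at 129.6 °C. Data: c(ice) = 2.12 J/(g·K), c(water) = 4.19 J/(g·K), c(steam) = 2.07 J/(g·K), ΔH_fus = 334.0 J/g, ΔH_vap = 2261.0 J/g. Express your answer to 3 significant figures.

q = 345 kJ

q1 (heat ice -29.2→0.0 °C): 109.9 × 2.12 × 29.2 = 6803 J
q2 (melt at 0 °C): 109.9 × 334.0 = 36707 J
q3 (heat water 0.0→100.0 °C): 109.9 × 4.19 × 100.0 = 46048 J
q4 (vaporize at 100 °C): 109.9 × 2261.0 = 248484 J
q5 (heat steam 100.0→129.6 °C): 109.9 × 2.07 × 29.6 = 6734 J
Total: 6803 + 36707 + 46048 + 248484 + 6734 = 344776 J = 345 kJ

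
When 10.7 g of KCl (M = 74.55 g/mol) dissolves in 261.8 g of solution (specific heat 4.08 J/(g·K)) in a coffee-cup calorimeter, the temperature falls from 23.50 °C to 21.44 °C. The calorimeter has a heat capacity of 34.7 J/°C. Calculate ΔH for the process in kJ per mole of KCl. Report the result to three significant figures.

ΔH = 15.8 kJ/mol

|ΔT| = |21.44 − 23.50| = 2.06 °C
|q_surr| = (261.8 × 4.08 + 34.7) × 2.06 = 1102.844 × 2.06 = 2272 J
n(KCl) = 10.7 / 74.55 = 0.1435 mol
Temperature fell, so q_rxn = +|q_surr| = 2.272 kJ
ΔH = q_rxn / n = 15.83 kJ/mol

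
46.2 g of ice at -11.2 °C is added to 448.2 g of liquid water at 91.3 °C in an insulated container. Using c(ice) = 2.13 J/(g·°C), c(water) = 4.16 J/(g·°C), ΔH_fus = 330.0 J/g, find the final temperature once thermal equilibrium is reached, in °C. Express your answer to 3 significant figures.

Heat to bring ice to 0 °C and melt it: q₁ = 46.2×2.13×11.2 + 46.2×330.0 = 16348 J
Heat the water can supply cooling to 0 °C: 448.2×4.16×91.3 = 170230 J > q₁, so all ice melts.
Energy balance: 448.2×4.16×(91.3 − T) = 16348 + 46.2×4.16×(T − 0)
1864.512(91.3 − T) = 16348 + 192.192 T
170230 − 16348 = 2056.704 T
T = 153882 / 2056.704 = 74.82 °C

T_f = 74.8 °C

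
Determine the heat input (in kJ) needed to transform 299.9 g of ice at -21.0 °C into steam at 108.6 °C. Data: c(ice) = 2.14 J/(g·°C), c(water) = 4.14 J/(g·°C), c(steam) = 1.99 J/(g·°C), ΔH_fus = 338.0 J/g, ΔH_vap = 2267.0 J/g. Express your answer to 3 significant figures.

q1 (heat ice -21.0→0.0 °C): 299.9 × 2.14 × 21.0 = 13478 J
q2 (melt at 0 °C): 299.9 × 338.0 = 101366 J
q3 (heat water 0.0→100.0 °C): 299.9 × 4.14 × 100.0 = 124159 J
q4 (vaporize at 100 °C): 299.9 × 2267.0 = 679873 J
q5 (heat steam 100.0→108.6 °C): 299.9 × 1.99 × 8.6 = 5132 J
Total: 13478 + 101366 + 124159 + 679873 + 5132 = 924008 J = 924 kJ

q = 924 kJ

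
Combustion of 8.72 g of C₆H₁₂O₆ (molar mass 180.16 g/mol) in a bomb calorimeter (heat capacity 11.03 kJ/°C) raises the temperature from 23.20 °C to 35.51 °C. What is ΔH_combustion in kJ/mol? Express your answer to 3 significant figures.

ΔT = 35.51 − 23.20 = 12.31 °C
q_cal = C_cal × ΔT = 11.03 × 12.31 = 135.7793 kJ
n = 8.72 / 180.16 = 0.04840 mol
q_rxn = −q_cal = -135.7793 kJ
ΔH = -135.7793 / 0.04840 = -2805 kJ/mol

ΔH = -2810 kJ/mol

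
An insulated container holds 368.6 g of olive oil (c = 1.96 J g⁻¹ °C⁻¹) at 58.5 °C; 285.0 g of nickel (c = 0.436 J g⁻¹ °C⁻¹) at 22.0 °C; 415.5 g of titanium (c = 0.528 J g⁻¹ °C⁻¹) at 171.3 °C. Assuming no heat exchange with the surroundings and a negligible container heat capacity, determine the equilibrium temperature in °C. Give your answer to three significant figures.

T_f = 77.5 °C

Σ mᵢcᵢ(T − Tᵢ) = 0  ⇒  T = Σ mᵢcᵢTᵢ / Σ mᵢcᵢ
Σ mᵢcᵢ = 368.6×1.96 + 285.0×0.436 + 415.5×0.528 = 1066.100
Σ mᵢcᵢTᵢ = 722.456×58.5 + 124.26×22.0 + 219.384×171.3 = 82578
T = 82578 / 1066.100 = 77.46 °C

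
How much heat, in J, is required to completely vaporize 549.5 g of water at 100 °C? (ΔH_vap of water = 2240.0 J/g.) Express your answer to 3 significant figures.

q = m × ΔH_vap = 549.5 × 2240.0 = 1231000 J

q = 1230000 J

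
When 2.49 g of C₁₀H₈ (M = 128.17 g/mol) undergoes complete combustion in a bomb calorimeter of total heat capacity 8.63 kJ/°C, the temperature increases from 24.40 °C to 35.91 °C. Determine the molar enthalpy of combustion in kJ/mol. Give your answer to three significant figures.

ΔT = 35.91 − 24.40 = 11.51 °C
q_cal = C_cal × ΔT = 8.63 × 11.51 = 99.3313 kJ
n = 2.49 / 128.17 = 0.01943 mol
q_rxn = −q_cal = -99.3313 kJ
ΔH = -99.3313 / 0.01943 = -5112 kJ/mol

ΔH = -5110 kJ/mol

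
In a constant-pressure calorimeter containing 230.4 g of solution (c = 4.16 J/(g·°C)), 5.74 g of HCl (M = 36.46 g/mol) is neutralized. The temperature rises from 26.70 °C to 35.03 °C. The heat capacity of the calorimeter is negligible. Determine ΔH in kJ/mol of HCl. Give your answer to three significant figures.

ΔH = -50.7 kJ/mol

|ΔT| = |35.03 − 26.70| = 8.33 °C
|q_surr| = (230.4 × 4.16) × 8.33 = 958.464 × 8.33 = 7984 J
n(HCl) = 5.74 / 36.46 = 0.1574 mol
Temperature rose, so q_rxn = −|q_surr| = -7.984 kJ
ΔH = q_rxn / n = -50.72 kJ/mol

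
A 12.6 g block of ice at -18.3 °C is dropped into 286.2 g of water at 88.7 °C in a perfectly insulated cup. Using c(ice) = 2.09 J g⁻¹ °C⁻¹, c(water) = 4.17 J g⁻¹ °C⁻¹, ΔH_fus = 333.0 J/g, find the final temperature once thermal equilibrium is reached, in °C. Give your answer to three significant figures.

T_f = 81.2 °C

Heat to bring ice to 0 °C and melt it: q₁ = 12.6×2.09×18.3 + 12.6×333.0 = 4677.7 J
Heat the water can supply cooling to 0 °C: 286.2×4.17×88.7 = 105859 J > q₁, so all ice melts.
Energy balance: 286.2×4.17×(88.7 − T) = 4677.7 + 12.6×4.17×(T − 0)
1193.454(88.7 − T) = 4677.7 + 52.542 T
105859 − 4677.7 = 1245.996 T
T = 101181.3 / 1245.996 = 81.21 °C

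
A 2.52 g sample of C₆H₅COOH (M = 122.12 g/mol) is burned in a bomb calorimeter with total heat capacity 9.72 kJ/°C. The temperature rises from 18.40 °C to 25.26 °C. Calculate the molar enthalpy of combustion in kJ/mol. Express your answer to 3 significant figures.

ΔH = -3230 kJ/mol

ΔT = 25.26 − 18.40 = 6.86 °C
q_cal = C_cal × ΔT = 9.72 × 6.86 = 66.6792 kJ
n = 2.52 / 122.12 = 0.02064 mol
q_rxn = −q_cal = -66.6792 kJ
ΔH = -66.6792 / 0.02064 = -3231 kJ/mol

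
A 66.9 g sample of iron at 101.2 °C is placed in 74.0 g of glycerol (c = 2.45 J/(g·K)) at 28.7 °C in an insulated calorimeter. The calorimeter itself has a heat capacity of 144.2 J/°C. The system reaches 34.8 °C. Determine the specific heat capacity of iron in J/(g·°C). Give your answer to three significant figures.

c = 0.447 J/(g·°C)

q_gained = (74.0 × 2.45 + 144.2) × (34.8 − 28.7) = 1986 J
q_lost = 66.9 × c × (101.2 − 34.8) = 4442.16 c
Set equal: c = 1986 / 4442.16 = 0.447 J/(g·°C)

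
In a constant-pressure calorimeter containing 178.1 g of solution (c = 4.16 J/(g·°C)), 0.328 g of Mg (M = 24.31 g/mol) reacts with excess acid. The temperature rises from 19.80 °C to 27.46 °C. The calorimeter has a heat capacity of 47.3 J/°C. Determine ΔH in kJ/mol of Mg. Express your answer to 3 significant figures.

|ΔT| = |27.46 − 19.80| = 7.66 °C
|q_surr| = (178.1 × 4.16 + 47.3) × 7.66 = 788.196 × 7.66 = 6037.6 J
n(Mg) = 0.328 / 24.31 = 0.013492 mol
Temperature rose, so q_rxn = −|q_surr| = -6.0376 kJ
ΔH = q_rxn / n = -447.49 kJ/mol

ΔH = -447 kJ/mol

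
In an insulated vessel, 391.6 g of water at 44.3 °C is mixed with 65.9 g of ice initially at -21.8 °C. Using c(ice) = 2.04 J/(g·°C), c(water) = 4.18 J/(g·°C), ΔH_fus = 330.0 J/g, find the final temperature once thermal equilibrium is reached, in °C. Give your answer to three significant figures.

T_f = 25.0 °C

Heat to bring ice to 0 °C and melt it: q₁ = 65.9×2.04×21.8 + 65.9×330.0 = 24678 J
Heat the water can supply cooling to 0 °C: 391.6×4.18×44.3 = 72514.1 J > q₁, so all ice melts.
Energy balance: 391.6×4.18×(44.3 − T) = 24678 + 65.9×4.18×(T − 0)
1636.888(44.3 − T) = 24678 + 275.462 T
72514.1 − 24678 = 1912.350 T
T = 47836.1 / 1912.350 = 25.01 °C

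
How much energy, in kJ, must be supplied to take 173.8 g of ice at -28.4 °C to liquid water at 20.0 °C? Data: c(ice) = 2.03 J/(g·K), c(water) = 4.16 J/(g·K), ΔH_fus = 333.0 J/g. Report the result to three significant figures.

q1 (heat ice -28.4→0.0 °C): 173.8 × 2.03 × 28.4 = 10020 J
q2 (melt at 0 °C): 173.8 × 333.0 = 57875 J
q3 (heat water 0.0→20.0 °C): 173.8 × 4.16 × 20.0 = 14460 J
Total: 10020 + 57875 + 14460 = 82355 J = 82.4 kJ

q = 82.4 kJ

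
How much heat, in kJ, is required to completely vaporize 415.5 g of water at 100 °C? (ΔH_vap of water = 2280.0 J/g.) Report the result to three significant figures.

q = 947 kJ

q = m × ΔH_vap = 415.5 × 2280.0 = 947300 J = 947 kJ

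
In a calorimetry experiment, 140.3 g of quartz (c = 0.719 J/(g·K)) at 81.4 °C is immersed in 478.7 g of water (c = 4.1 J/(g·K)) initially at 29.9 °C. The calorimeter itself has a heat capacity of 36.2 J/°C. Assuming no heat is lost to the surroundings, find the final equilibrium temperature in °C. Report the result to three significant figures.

Heat lost by quartz = heat gained by water + calorimeter.
(140.3)(0.719)(81.4 − T) = [(478.7)(4.1) + 36.2](T − 29.9)
100.8757 (81.4 − T) = 1998.87 (T − 29.9)
8211.3 − 100.8757 T = 1998.87 T − 59766
67977.3 = 2099.7457 T
T = 32.37 °C

T_f = 32.4 °C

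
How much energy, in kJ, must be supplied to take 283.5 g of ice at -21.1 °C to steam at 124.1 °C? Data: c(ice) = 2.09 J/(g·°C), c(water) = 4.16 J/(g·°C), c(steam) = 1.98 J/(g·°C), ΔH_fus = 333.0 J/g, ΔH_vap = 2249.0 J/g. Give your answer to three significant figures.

q1 (heat ice -21.1→0.0 °C): 283.5 × 2.09 × 21.1 = 12502 J
q2 (melt at 0 °C): 283.5 × 333.0 = 94406 J
q3 (heat water 0.0→100.0 °C): 283.5 × 4.16 × 100.0 = 117936 J
q4 (vaporize at 100 °C): 283.5 × 2249.0 = 637592 J
q5 (heat steam 100.0→124.1 °C): 283.5 × 1.98 × 24.1 = 13528 J
Total: 12502 + 94406 + 117936 + 637592 + 13528 = 875964 J = 876 kJ

q = 876 kJ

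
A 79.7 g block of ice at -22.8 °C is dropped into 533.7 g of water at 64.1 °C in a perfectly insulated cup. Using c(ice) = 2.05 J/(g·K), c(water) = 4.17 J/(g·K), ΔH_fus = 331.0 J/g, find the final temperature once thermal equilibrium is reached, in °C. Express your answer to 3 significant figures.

T_f = 44.0 °C

Heat to bring ice to 0 °C and melt it: q₁ = 79.7×2.05×22.8 + 79.7×331.0 = 30106 J
Heat the water can supply cooling to 0 °C: 533.7×4.17×64.1 = 142656 J > q₁, so all ice melts.
Energy balance: 533.7×4.17×(64.1 − T) = 30106 + 79.7×4.17×(T − 0)
2225.529(64.1 − T) = 30106 + 332.349 T
142656 − 30106 = 2557.878 T
T = 112550 / 2557.878 = 44.00 °C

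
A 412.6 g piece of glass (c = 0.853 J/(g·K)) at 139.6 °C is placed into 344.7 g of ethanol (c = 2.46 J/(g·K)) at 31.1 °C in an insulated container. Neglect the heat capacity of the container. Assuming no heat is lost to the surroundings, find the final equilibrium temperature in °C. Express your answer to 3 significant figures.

T_f = 62.9 °C

Heat lost by glass = heat gained by ethanol.
(412.6)(0.853)(139.6 − T) = (344.7)(2.46)(T − 31.1)
351.9478 (139.6 − T) = 847.962 (T − 31.1)
49132 − 351.9478 T = 847.962 T − 26372
75504 = 1199.9098 T
T = 62.92 °C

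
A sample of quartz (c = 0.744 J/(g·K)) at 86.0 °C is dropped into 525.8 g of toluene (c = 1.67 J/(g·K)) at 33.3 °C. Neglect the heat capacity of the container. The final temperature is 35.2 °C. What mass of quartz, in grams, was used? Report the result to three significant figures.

q_gained = (525.8 × 1.67) × (35.2 − 33.3) = 1668 J
q_lost = m × 0.744 × (86.0 − 35.2) = 37.7952 m
m = 1668 / 37.7952 = 44.1 g

m = 44.1 g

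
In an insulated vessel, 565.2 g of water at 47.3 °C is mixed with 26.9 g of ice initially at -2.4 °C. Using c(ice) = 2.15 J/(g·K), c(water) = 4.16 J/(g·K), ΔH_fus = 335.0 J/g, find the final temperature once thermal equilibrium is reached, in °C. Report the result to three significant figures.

Heat to bring ice to 0 °C and melt it: q₁ = 26.9×2.15×2.4 + 26.9×335.0 = 9150.3 J
Heat the water can supply cooling to 0 °C: 565.2×4.16×47.3 = 111213 J > q₁, so all ice melts.
Energy balance: 565.2×4.16×(47.3 − T) = 9150.3 + 26.9×4.16×(T − 0)
2351.232(47.3 − T) = 9150.3 + 111.904 T
111213 − 9150.3 = 2463.136 T
T = 102062.7 / 2463.136 = 41.44 °C

T_f = 41.4 °C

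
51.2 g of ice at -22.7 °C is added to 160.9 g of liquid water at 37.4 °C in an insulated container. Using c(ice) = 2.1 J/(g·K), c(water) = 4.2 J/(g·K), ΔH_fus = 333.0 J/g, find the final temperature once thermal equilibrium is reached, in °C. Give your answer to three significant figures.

T_f = 6.49 °C

Heat to bring ice to 0 °C and melt it: q₁ = 51.2×2.1×22.7 + 51.2×333.0 = 19490 J
Heat the water can supply cooling to 0 °C: 160.9×4.2×37.4 = 25274.2 J > q₁, so all ice melts.
Energy balance: 160.9×4.2×(37.4 − T) = 19490 + 51.2×4.2×(T − 0)
675.78(37.4 − T) = 19490 + 215.04 T
25274.2 − 19490 = 890.82 T
T = 5784.2 / 890.82 = 6.493 °C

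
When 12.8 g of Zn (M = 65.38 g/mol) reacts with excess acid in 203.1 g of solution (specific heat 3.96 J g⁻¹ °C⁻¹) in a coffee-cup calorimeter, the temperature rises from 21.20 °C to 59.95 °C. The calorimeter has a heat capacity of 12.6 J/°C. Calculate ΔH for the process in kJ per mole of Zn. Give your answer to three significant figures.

ΔH = -162 kJ/mol

|ΔT| = |59.95 − 21.20| = 38.75 °C
|q_surr| = (203.1 × 3.96 + 12.6) × 38.75 = 816.876 × 38.75 = 31650 J
n(Zn) = 12.8 / 65.38 = 0.1958 mol
Temperature rose, so q_rxn = −|q_surr| = -31.65 kJ
ΔH = q_rxn / n = -161.6 kJ/mol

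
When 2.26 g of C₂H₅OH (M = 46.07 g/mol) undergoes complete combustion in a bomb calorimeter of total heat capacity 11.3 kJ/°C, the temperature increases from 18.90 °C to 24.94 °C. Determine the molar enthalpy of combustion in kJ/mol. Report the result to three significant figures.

ΔT = 24.94 − 18.90 = 6.04 °C
q_cal = C_cal × ΔT = 11.3 × 6.04 = 68.252 kJ
n = 2.26 / 46.07 = 0.04906 mol
q_rxn = −q_cal = -68.252 kJ
ΔH = -68.252 / 0.04906 = -1391 kJ/mol

ΔH = -1390 kJ/mol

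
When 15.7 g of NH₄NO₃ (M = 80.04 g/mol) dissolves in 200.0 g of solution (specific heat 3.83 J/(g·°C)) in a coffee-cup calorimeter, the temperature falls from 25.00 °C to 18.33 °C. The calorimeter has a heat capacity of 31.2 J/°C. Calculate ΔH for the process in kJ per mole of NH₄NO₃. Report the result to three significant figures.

|ΔT| = |18.33 − 25.00| = 6.67 °C
|q_surr| = (200.0 × 3.83 + 31.2) × 6.67 = 797.2 × 6.67 = 5317 J
n(NH₄NO₃) = 15.7 / 80.04 = 0.1962 mol
Temperature fell, so q_rxn = +|q_surr| = 5.317 kJ
ΔH = q_rxn / n = 27.10 kJ/mol

ΔH = 27.1 kJ/mol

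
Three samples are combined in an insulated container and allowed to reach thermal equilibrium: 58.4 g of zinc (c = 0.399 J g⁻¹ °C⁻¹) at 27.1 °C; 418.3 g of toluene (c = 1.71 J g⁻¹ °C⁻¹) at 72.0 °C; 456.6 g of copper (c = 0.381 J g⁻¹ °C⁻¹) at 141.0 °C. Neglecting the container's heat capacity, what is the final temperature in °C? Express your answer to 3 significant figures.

Σ mᵢcᵢ(T − Tᵢ) = 0  ⇒  T = Σ mᵢcᵢTᵢ / Σ mᵢcᵢ
Σ mᵢcᵢ = 58.4×0.399 + 418.3×1.71 + 456.6×0.381 = 912.5592
Σ mᵢcᵢTᵢ = 23.3016×27.1 + 715.293×72.0 + 173.9646×141.0 = 76662
T = 76662 / 912.5592 = 84.01 °C

T_f = 84.0 °C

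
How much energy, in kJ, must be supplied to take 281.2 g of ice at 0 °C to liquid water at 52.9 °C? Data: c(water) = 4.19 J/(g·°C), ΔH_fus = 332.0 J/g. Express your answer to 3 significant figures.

q1 (melt at 0 °C): 281.2 × 332.0 = 93358 J
q2 (heat water 0.0→52.9 °C): 281.2 × 4.19 × 52.9 = 62328 J
Total: 93358 + 62328 = 155686 J = 156 kJ

q = 156 kJ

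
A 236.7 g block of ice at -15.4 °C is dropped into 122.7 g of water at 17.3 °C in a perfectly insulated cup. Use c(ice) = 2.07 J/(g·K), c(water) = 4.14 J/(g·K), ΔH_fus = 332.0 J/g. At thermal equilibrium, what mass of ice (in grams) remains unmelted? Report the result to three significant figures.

Heat to warm all ice to 0 °C: 236.7×2.07×15.4 = 7545.5 J
Heat released by water cooling to 0 °C: 122.7×4.14×17.3 = 8788.0 J
8788.0 J < 7545.5 + 236.7×332.0 = 86129.9 J, so not all ice melts; final T = 0 °C.
Heat left for melting: 8788.0 − 7545.5 = 1242.5 J
Mass melted = 1242.5 / 332.0 = 3.742 g
Ice remaining = 236.7 − 3.742 = 232.958 g

m_ice remaining = 233 g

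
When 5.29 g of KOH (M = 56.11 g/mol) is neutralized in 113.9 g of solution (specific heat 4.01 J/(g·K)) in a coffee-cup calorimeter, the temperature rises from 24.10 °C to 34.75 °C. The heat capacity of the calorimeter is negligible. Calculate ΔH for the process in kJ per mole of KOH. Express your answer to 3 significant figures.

|ΔT| = |34.75 − 24.10| = 10.65 °C
|q_surr| = (113.9 × 4.01) × 10.65 = 456.739 × 10.65 = 4864 J
n(KOH) = 5.29 / 56.11 = 0.09428 mol
Temperature rose, so q_rxn = −|q_surr| = -4.864 kJ
ΔH = q_rxn / n = -51.59 kJ/mol

ΔH = -51.6 kJ/mol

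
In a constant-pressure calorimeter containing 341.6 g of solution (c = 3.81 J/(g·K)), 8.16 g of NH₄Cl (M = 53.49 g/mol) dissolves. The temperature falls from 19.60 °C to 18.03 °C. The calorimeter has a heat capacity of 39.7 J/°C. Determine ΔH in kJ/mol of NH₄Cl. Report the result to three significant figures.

ΔH = 13.8 kJ/mol

|ΔT| = |18.03 − 19.60| = 1.57 °C
|q_surr| = (341.6 × 3.81 + 39.7) × 1.57 = 1341.196 × 1.57 = 2106 J
n(NH₄Cl) = 8.16 / 53.49 = 0.1526 mol
Temperature fell, so q_rxn = +|q_surr| = 2.106 kJ
ΔH = q_rxn / n = 13.80 kJ/mol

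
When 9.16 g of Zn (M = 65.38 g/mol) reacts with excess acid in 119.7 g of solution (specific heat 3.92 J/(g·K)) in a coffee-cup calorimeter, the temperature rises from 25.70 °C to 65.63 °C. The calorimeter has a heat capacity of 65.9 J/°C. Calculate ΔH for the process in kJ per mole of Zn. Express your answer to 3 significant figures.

|ΔT| = |65.63 − 25.70| = 39.93 °C
|q_surr| = (119.7 × 3.92 + 65.9) × 39.93 = 535.124 × 39.93 = 21370 J
n(Zn) = 9.16 / 65.38 = 0.1401 mol
Temperature rose, so q_rxn = −|q_surr| = -21.37 kJ
ΔH = q_rxn / n = -152.5 kJ/mol

ΔH = -153 kJ/mol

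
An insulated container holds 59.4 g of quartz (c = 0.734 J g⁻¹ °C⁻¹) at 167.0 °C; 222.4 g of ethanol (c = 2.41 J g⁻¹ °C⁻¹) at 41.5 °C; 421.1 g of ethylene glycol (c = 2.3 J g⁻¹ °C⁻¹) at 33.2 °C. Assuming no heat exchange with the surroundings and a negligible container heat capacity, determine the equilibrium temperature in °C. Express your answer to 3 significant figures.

Σ mᵢcᵢ(T − Tᵢ) = 0  ⇒  T = Σ mᵢcᵢTᵢ / Σ mᵢcᵢ
Σ mᵢcᵢ = 59.4×0.734 + 222.4×2.41 + 421.1×2.3 = 1548.1136
Σ mᵢcᵢTᵢ = 43.5996×167.0 + 535.984×41.5 + 968.53×33.2 = 61680
T = 61680 / 1548.1136 = 39.84 °C

T_f = 39.8 °C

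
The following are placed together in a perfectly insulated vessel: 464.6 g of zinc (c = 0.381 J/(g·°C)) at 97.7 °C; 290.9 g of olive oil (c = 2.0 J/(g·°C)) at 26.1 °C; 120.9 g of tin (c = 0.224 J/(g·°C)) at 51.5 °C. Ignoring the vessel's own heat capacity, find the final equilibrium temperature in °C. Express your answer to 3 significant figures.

Σ mᵢcᵢ(T − Tᵢ) = 0  ⇒  T = Σ mᵢcᵢTᵢ / Σ mᵢcᵢ
Σ mᵢcᵢ = 464.6×0.381 + 290.9×2.0 + 120.9×0.224 = 785.8942
Σ mᵢcᵢTᵢ = 177.0126×97.7 + 581.8×26.1 + 27.0816×51.5 = 33874
T = 33874 / 785.8942 = 43.10 °C

T_f = 43.1 °C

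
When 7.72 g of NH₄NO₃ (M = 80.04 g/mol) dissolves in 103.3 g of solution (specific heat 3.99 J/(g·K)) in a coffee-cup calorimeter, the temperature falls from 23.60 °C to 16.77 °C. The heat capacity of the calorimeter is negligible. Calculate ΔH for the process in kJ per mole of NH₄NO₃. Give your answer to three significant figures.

|ΔT| = |16.77 − 23.60| = 6.83 °C
|q_surr| = (103.3 × 3.99) × 6.83 = 412.167 × 6.83 = 2815 J
n(NH₄NO₃) = 7.72 / 80.04 = 0.09645 mol
Temperature fell, so q_rxn = +|q_surr| = 2.815 kJ
ΔH = q_rxn / n = 29.19 kJ/mol

ΔH = 29.2 kJ/mol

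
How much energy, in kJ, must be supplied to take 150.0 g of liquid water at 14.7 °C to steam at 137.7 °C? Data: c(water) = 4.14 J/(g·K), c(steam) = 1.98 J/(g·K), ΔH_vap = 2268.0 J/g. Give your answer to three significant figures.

q1 (heat water 14.7→100.0 °C): 150.0 × 4.14 × 85.3 = 52971 J
q2 (vaporize at 100 °C): 150.0 × 2268.0 = 340200 J
q3 (heat steam 100.0→137.7 °C): 150.0 × 1.98 × 37.7 = 11197 J
Total: 52971 + 340200 + 11197 = 404368 J = 404 kJ

q = 404 kJ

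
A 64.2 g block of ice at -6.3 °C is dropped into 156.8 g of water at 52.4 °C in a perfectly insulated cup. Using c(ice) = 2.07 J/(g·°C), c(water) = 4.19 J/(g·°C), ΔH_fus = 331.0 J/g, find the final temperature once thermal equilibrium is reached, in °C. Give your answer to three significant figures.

T_f = 13.3 °C

Heat to bring ice to 0 °C and melt it: q₁ = 64.2×2.07×6.3 + 64.2×331.0 = 22087 J
Heat the water can supply cooling to 0 °C: 156.8×4.19×52.4 = 34426.4 J > q₁, so all ice melts.
Energy balance: 156.8×4.19×(52.4 − T) = 22087 + 64.2×4.19×(T − 0)
656.992(52.4 − T) = 22087 + 268.998 T
34426.4 − 22087 = 925.990 T
T = 12339.4 / 925.990 = 13.33 °C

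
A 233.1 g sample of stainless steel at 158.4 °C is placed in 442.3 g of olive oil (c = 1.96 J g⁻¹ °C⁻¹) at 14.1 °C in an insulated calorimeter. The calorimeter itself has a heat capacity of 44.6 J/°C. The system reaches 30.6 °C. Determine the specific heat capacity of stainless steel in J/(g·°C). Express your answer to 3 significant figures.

c = 0.505 J/(g·°C)

q_gained = (442.3 × 1.96 + 44.6) × (30.6 − 14.1) = 15040 J
q_lost = 233.1 × c × (158.4 − 30.6) = 29790.18 c
Set equal: c = 15040 / 29790.18 = 0.505 J/(g·°C)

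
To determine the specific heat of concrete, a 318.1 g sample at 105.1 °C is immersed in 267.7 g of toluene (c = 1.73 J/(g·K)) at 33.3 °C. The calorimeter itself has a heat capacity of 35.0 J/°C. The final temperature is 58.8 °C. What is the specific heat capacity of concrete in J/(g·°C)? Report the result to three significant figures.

q_gained = (267.7 × 1.73 + 35.0) × (58.8 − 33.3) = 12700 J
q_lost = 318.1 × c × (105.1 − 58.8) = 14728.03 c
Set equal: c = 12700 / 14728.03 = 0.862 J/(g·°C)

c = 0.862 J/(g·°C)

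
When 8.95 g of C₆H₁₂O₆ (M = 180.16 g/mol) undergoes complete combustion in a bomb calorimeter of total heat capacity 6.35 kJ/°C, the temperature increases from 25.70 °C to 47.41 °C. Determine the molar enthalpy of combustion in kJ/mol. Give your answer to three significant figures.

ΔT = 47.41 − 25.70 = 21.71 °C
q_cal = C_cal × ΔT = 6.35 × 21.71 = 137.8585 kJ
n = 8.95 / 180.16 = 0.049678 mol
q_rxn = −q_cal = -137.8585 kJ
ΔH = -137.8585 / 0.049678 = -2775 kJ/mol

ΔH = -2780 kJ/mol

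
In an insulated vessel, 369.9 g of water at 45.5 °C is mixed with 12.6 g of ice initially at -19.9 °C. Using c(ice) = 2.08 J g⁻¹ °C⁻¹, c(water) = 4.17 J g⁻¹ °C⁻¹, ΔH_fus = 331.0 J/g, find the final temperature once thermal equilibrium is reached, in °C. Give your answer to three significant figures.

Heat to bring ice to 0 °C and melt it: q₁ = 12.6×2.08×19.9 + 12.6×331.0 = 4692.1 J
Heat the water can supply cooling to 0 °C: 369.9×4.17×45.5 = 70183.0 J > q₁, so all ice melts.
Energy balance: 369.9×4.17×(45.5 − T) = 4692.1 + 12.6×4.17×(T − 0)
1542.483(45.5 − T) = 4692.1 + 52.542 T
70183.0 − 4692.1 = 1595.025 T
T = 65490.9 / 1595.025 = 41.06 °C

T_f = 41.1 °C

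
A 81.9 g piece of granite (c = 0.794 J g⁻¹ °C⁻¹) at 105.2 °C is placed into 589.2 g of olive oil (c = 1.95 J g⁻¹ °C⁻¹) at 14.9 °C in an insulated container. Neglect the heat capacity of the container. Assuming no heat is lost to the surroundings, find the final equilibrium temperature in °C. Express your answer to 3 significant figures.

Heat lost by granite = heat gained by olive oil.
(81.9)(0.794)(105.2 − T) = (589.2)(1.95)(T − 14.9)
65.0286 (105.2 − T) = 1148.94 (T − 14.9)
6841.0 − 65.0286 T = 1148.94 T − 17119
23960.0 = 1213.9686 T
T = 19.74 °C

T_f = 19.7 °C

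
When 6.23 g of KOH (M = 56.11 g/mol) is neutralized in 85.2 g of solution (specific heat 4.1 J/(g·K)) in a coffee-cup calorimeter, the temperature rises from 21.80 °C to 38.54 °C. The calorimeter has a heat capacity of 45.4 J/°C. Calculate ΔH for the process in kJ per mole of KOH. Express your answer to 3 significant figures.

ΔH = -59.5 kJ/mol

|ΔT| = |38.54 − 21.80| = 16.74 °C
|q_surr| = (85.2 × 4.1 + 45.4) × 16.74 = 394.72 × 16.74 = 6608 J
n(KOH) = 6.23 / 56.11 = 0.1110 mol
Temperature rose, so q_rxn = −|q_surr| = -6.608 kJ
ΔH = q_rxn / n = -59.53 kJ/mol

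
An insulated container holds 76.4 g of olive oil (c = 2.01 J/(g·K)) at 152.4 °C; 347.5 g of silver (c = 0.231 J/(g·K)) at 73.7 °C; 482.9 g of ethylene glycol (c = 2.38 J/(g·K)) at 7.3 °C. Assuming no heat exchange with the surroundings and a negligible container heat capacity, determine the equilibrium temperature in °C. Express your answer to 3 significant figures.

Σ mᵢcᵢ(T − Tᵢ) = 0  ⇒  T = Σ mᵢcᵢTᵢ / Σ mᵢcᵢ
Σ mᵢcᵢ = 76.4×2.01 + 347.5×0.231 + 482.9×2.38 = 1383.1385
Σ mᵢcᵢTᵢ = 153.564×152.4 + 80.2725×73.7 + 1149.302×7.3 = 37709
T = 37709 / 1383.1385 = 27.26 °C

T_f = 27.3 °C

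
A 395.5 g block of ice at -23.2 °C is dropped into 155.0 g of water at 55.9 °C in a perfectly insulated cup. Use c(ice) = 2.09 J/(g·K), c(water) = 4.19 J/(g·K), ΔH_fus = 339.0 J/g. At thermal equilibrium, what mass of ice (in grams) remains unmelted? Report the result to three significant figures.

Heat to warm all ice to 0 °C: 395.5×2.09×23.2 = 19177 J
Heat released by water cooling to 0 °C: 155.0×4.19×55.9 = 36304 J
36304 J < 19177 + 395.5×339.0 = 153251.5 J, so not all ice melts; final T = 0 °C.
Heat left for melting: 36304 − 19177 = 17127 J
Mass melted = 17127 / 339.0 = 50.52 g
Ice remaining = 395.5 − 50.52 = 344.98 g

m_ice remaining = 345 g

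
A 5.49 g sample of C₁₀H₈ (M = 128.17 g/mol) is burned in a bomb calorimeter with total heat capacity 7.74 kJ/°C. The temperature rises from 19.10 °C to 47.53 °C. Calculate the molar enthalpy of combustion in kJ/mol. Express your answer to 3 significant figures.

ΔH = -5140 kJ/mol

ΔT = 47.53 − 19.10 = 28.43 °C
q_cal = C_cal × ΔT = 7.74 × 28.43 = 220.0482 kJ
n = 5.49 / 128.17 = 0.04283 mol
q_rxn = −q_cal = -220.0482 kJ
ΔH = -220.0482 / 0.04283 = -5138 kJ/mol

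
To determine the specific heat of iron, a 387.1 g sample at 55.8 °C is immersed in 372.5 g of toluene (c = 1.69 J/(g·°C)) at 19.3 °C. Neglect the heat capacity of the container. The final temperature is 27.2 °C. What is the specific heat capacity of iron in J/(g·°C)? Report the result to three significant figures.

q_gained = (372.5 × 1.69) × (27.2 − 19.3) = 4973 J
q_lost = 387.1 × c × (55.8 − 27.2) = 11071.06 c
Set equal: c = 4973 / 11071.06 = 0.449 J/(g·°C)

c = 0.449 J/(g·°C)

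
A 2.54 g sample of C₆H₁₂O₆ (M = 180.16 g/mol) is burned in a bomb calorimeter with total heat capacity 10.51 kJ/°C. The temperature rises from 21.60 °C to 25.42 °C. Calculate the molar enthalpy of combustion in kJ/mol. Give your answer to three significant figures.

ΔH = -2850 kJ/mol

ΔT = 25.42 − 21.60 = 3.82 °C
q_cal = C_cal × ΔT = 10.51 × 3.82 = 40.1482 kJ
n = 2.54 / 180.16 = 0.01410 mol
q_rxn = −q_cal = -40.1482 kJ
ΔH = -40.1482 / 0.01410 = -2847 kJ/mol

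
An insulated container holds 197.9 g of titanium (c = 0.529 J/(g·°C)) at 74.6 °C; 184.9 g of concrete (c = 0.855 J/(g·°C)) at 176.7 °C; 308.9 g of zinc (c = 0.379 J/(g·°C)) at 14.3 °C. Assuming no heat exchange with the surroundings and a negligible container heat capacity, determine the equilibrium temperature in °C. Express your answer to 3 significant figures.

Σ mᵢcᵢ(T − Tᵢ) = 0  ⇒  T = Σ mᵢcᵢTᵢ / Σ mᵢcᵢ
Σ mᵢcᵢ = 197.9×0.529 + 184.9×0.855 + 308.9×0.379 = 379.8517
Σ mᵢcᵢTᵢ = 104.6891×74.6 + 158.0895×176.7 + 117.0731×14.3 = 37418
T = 37418 / 379.8517 = 98.51 °C

T_f = 98.5 °C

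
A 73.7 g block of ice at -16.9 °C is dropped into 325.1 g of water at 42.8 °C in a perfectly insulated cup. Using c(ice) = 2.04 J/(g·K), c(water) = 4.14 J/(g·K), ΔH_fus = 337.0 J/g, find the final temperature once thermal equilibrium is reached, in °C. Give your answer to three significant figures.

Heat to bring ice to 0 °C and melt it: q₁ = 73.7×2.04×16.9 + 73.7×337.0 = 27378 J
Heat the water can supply cooling to 0 °C: 325.1×4.14×42.8 = 57605.1 J > q₁, so all ice melts.
Energy balance: 325.1×4.14×(42.8 − T) = 27378 + 73.7×4.14×(T − 0)
1345.914(42.8 − T) = 27378 + 305.118 T
57605.1 − 27378 = 1651.032 T
T = 30227.1 / 1651.032 = 18.31 °C

T_f = 18.3 °C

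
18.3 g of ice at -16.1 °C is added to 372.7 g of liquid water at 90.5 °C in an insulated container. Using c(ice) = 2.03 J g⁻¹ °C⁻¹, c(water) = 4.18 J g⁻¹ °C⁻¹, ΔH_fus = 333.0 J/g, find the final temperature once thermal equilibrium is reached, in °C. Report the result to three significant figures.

T_f = 82.2 °C

Heat to bring ice to 0 °C and melt it: q₁ = 18.3×2.03×16.1 + 18.3×333.0 = 6692.0 J
Heat the water can supply cooling to 0 °C: 372.7×4.18×90.5 = 140989 J > q₁, so all ice melts.
Energy balance: 372.7×4.18×(90.5 − T) = 6692.0 + 18.3×4.18×(T − 0)
1557.886(90.5 − T) = 6692.0 + 76.494 T
140989 − 6692.0 = 1634.380 T
T = 134297.0 / 1634.380 = 82.17 °C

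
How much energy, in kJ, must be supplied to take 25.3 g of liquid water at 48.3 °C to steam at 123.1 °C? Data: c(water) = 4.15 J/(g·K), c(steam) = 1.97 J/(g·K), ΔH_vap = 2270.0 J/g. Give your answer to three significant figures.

q1 (heat water 48.3→100.0 °C): 25.3 × 4.15 × 51.7 = 5428 J
q2 (vaporize at 100 °C): 25.3 × 2270.0 = 57431 J
q3 (heat steam 100.0→123.1 °C): 25.3 × 1.97 × 23.1 = 1151 J
Total: 5428 + 57431 + 1151 = 64010 J = 64.0 kJ

q = 64.0 kJ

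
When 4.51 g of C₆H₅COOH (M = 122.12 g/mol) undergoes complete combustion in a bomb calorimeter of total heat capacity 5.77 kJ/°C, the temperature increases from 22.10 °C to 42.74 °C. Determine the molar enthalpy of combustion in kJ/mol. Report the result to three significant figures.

ΔT = 42.74 − 22.10 = 20.64 °C
q_cal = C_cal × ΔT = 5.77 × 20.64 = 119.0928 kJ
n = 4.51 / 122.12 = 0.03693 mol
q_rxn = −q_cal = -119.0928 kJ
ΔH = -119.0928 / 0.03693 = -3224.8 kJ/mol

ΔH = -3220 kJ/mol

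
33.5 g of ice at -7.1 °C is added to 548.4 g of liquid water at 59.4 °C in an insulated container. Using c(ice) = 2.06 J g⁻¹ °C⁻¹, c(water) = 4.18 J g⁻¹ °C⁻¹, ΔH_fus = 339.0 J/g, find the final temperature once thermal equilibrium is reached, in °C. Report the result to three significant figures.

Heat to bring ice to 0 °C and melt it: q₁ = 33.5×2.06×7.1 + 33.5×339.0 = 11846 J
Heat the water can supply cooling to 0 °C: 548.4×4.18×59.4 = 136163 J > q₁, so all ice melts.
Energy balance: 548.4×4.18×(59.4 − T) = 11846 + 33.5×4.18×(T − 0)
2292.312(59.4 − T) = 11846 + 140.03 T
136163 − 11846 = 2432.342 T
T = 124317 / 2432.342 = 51.11 °C

T_f = 51.1 °C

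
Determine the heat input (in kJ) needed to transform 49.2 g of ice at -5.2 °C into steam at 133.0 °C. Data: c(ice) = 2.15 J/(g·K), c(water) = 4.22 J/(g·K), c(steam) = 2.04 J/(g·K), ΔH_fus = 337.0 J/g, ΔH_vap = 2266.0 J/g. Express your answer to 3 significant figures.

q1 (heat ice -5.2→0.0 °C): 49.2 × 2.15 × 5.2 = 550 J
q2 (melt at 0 °C): 49.2 × 337.0 = 16580 J
q3 (heat water 0.0→100.0 °C): 49.2 × 4.22 × 100.0 = 20762 J
q4 (vaporize at 100 °C): 49.2 × 2266.0 = 111487 J
q5 (heat steam 100.0→133.0 °C): 49.2 × 2.04 × 33.0 = 3312 J
Total: 550 + 16580 + 20762 + 111487 + 3312 = 152691 J = 153 kJ

q = 153 kJ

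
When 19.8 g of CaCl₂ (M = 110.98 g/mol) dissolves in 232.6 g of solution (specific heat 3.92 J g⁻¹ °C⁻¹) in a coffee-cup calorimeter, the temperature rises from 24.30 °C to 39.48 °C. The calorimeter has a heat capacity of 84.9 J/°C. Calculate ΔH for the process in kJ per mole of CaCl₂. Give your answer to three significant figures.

|ΔT| = |39.48 − 24.30| = 15.18 °C
|q_surr| = (232.6 × 3.92 + 84.9) × 15.18 = 996.692 × 15.18 = 15130 J
n(CaCl₂) = 19.8 / 110.98 = 0.1784 mol
Temperature rose, so q_rxn = −|q_surr| = -15.13 kJ
ΔH = q_rxn / n = -84.81 kJ/mol

ΔH = -84.8 kJ/mol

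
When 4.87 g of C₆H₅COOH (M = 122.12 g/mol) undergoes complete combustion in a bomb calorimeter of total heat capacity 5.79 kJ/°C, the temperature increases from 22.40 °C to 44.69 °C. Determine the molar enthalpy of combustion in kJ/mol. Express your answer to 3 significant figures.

ΔT = 44.69 − 22.40 = 22.29 °C
q_cal = C_cal × ΔT = 5.79 × 22.29 = 129.0591 kJ
n = 4.87 / 122.12 = 0.03988 mol
q_rxn = −q_cal = -129.0591 kJ
ΔH = -129.0591 / 0.03988 = -3236 kJ/mol

ΔH = -3240 kJ/mol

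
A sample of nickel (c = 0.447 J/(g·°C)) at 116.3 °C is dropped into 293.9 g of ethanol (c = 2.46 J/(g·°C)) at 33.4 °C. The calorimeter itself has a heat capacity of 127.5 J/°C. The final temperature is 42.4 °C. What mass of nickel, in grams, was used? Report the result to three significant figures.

m = 232 g

q_gained = (293.9 × 2.46 + 127.5) × (42.4 − 33.4) = 7654 J
q_lost = m × 0.447 × (116.3 − 42.4) = 33.0333 m
m = 7654 / 33.0333 = 232 g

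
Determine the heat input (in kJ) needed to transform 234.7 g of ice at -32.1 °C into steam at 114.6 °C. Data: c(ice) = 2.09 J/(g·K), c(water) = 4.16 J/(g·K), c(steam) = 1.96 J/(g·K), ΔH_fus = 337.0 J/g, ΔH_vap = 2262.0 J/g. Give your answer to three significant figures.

q = 730 kJ

q1 (heat ice -32.1→0.0 °C): 234.7 × 2.09 × 32.1 = 15746 J
q2 (melt at 0 °C): 234.7 × 337.0 = 79094 J
q3 (heat water 0.0→100.0 °C): 234.7 × 4.16 × 100.0 = 97635 J
q4 (vaporize at 100 °C): 234.7 × 2262.0 = 530891 J
q5 (heat steam 100.0→114.6 °C): 234.7 × 1.96 × 14.6 = 6716 J
Total: 15746 + 79094 + 97635 + 530891 + 6716 = 730082 J = 730 kJ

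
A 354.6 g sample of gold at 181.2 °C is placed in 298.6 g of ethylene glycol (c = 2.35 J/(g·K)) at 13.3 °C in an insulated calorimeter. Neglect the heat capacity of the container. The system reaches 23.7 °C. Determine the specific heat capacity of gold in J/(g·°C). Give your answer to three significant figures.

q_gained = (298.6 × 2.35) × (23.7 − 13.3) = 7298 J
q_lost = 354.6 × c × (181.2 − 23.7) = 55849.5 c
Set equal: c = 7298 / 55849.5 = 0.131 J/(g·°C)

c = 0.131 J/(g·°C)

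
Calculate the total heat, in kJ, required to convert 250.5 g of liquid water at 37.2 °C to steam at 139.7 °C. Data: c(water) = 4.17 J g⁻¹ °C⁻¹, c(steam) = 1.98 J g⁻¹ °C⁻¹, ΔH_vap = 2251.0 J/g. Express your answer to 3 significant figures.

q1 (heat water 37.2→100.0 °C): 250.5 × 4.17 × 62.8 = 65600 J
q2 (vaporize at 100 °C): 250.5 × 2251.0 = 563876 J
q3 (heat steam 100.0→139.7 °C): 250.5 × 1.98 × 39.7 = 19691 J
Total: 65600 + 563876 + 19691 = 649167 J = 649 kJ

q = 649 kJ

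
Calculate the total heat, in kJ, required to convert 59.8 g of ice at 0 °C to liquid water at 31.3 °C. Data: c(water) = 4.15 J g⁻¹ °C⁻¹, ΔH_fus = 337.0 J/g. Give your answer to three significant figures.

q1 (melt at 0 °C): 59.8 × 337.0 = 20153 J
q2 (heat water 0.0→31.3 °C): 59.8 × 4.15 × 31.3 = 7768 J
Total: 20153 + 7768 = 27921 J = 27.9 kJ

q = 27.9 kJ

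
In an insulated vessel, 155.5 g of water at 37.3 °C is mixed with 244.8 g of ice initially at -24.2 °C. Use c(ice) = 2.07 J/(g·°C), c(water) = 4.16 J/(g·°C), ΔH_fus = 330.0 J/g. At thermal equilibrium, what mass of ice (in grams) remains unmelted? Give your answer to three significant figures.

Heat to warm all ice to 0 °C: 244.8×2.07×24.2 = 12263 J
Heat released by water cooling to 0 °C: 155.5×4.16×37.3 = 24129 J
24129 J < 12263 + 244.8×330.0 = 93047 J, so not all ice melts; final T = 0 °C.
Heat left for melting: 24129 − 12263 = 11866 J
Mass melted = 11866 / 330.0 = 35.96 g
Ice remaining = 244.8 − 35.96 = 208.84 g

m_ice remaining = 209 g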